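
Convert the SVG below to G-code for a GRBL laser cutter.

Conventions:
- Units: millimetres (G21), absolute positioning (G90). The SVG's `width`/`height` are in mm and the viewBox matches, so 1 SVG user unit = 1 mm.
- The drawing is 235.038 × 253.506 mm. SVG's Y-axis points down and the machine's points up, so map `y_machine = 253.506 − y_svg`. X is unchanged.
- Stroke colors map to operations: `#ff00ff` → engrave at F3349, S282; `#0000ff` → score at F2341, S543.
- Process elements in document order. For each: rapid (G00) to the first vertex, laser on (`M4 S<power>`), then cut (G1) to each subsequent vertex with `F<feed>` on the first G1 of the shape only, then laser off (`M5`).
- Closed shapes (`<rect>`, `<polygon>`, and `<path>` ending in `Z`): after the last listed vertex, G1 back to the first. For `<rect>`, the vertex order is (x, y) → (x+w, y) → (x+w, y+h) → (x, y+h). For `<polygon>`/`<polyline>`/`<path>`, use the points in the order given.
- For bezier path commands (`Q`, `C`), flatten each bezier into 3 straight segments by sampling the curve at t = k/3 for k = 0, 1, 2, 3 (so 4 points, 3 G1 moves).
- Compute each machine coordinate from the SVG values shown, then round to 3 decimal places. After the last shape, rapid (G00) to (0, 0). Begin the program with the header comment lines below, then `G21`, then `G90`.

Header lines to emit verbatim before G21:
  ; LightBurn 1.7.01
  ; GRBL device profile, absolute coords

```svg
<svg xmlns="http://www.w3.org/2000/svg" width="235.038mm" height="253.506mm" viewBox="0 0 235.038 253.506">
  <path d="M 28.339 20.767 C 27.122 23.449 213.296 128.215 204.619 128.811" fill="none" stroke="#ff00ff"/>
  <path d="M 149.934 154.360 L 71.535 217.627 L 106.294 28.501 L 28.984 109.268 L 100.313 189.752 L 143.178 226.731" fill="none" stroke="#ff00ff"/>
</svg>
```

; LightBurn 1.7.01
; GRBL device profile, absolute coords
G21
G90
G00 X28.339 Y232.739
M4 S282
G1 X75.429 Y203.668 F3349
G1 X162.503 Y152.375
G1 X204.619 Y124.695
M5
G00 X149.934 Y99.146
M4 S282
G1 X71.535 Y35.879 F3349
G1 X106.294 Y225.005
G1 X28.984 Y144.238
G1 X100.313 Y63.754
G1 X143.178 Y26.775
M5
G00 X0.000 Y0.000

Since the viewBox matches the mm dimensions, user units are millimetres directly. The only transform is the Y-flip y_m = 253.506 − y_svg.

Shape 1 is a cubic bezier drawn with `<path>`. Its stroke #ff00ff means engrave at S282, F3349. After flipping Y the toolpath is (28.339,232.739) → (75.429,203.668) → (162.503,152.375) → (204.619,124.695).

Shape 2 is a open polyline drawn with `<path>`. Its stroke #ff00ff means engrave at S282, F3349. After flipping Y the toolpath is (149.934,99.146) → (71.535,35.879) → (106.294,225.005) → (28.984,144.238) → (100.313,63.754) → (143.178,26.775).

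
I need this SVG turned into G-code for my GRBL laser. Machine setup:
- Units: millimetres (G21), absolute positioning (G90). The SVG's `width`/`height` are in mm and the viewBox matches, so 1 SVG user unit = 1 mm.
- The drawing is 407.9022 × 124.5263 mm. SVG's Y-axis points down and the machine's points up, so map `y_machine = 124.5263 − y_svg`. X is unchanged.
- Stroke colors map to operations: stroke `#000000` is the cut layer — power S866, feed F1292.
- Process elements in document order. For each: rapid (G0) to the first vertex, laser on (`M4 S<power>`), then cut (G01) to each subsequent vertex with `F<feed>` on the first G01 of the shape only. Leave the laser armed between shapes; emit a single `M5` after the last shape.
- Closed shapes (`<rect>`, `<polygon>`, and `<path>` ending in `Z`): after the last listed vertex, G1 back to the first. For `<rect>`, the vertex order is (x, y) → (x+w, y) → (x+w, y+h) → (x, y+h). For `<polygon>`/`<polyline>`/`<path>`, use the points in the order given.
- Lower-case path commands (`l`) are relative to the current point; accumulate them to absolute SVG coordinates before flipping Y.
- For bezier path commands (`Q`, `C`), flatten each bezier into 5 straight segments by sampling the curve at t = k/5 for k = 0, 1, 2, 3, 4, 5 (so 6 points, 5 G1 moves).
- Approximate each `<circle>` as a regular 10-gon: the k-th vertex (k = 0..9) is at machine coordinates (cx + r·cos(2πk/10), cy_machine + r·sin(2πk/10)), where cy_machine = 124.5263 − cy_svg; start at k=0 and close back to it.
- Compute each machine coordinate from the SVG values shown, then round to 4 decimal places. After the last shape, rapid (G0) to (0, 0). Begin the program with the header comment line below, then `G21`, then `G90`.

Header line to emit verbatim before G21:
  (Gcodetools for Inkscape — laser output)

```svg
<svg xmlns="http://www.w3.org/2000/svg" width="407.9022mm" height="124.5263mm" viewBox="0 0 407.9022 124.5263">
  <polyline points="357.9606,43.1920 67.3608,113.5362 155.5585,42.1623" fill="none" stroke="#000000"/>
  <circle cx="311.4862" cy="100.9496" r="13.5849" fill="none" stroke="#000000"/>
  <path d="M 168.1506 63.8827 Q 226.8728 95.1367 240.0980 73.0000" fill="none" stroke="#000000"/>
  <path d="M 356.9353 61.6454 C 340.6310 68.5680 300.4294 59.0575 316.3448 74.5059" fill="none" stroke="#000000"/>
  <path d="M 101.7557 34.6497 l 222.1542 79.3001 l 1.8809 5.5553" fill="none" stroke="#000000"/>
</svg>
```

Since the viewBox matches the mm dimensions, user units are millimetres directly. The only transform is the Y-flip y_m = 124.5263 − y_svg.

Shape 1 is a open polyline drawn with `<polyline>`. Its stroke #000000 means cut at S866, F1292. After flipping Y the toolpath is (357.9606,81.3343) → (67.3608,10.9901) → (155.5585,82.3640).

Shape 2 is a circle drawn with `<circle>`. Its stroke #000000 means cut at S866, F1292. After flipping Y the toolpath is (325.0711,23.5767) → (322.4766,31.5617) → (315.6842,36.4967) → (307.2882,36.4967) → (300.4958,31.5617) → (297.9013,23.5767) → (300.4958,15.5917) → (307.2882,10.6567) → (315.6842,10.6567) → (322.4766,15.5917) → (325.0711,23.5767), returning to the start.

Shape 3 is a quadratic bezier drawn with `<path>`. Its stroke #000000 means cut at S866, F1292. After flipping Y the toolpath is (168.1506,60.6436) → (189.8196,50.2776) → (207.8488,44.1829) → (222.2383,42.3595) → (232.9880,44.8072) → (240.0980,51.5263).

Shape 4 is a cubic bezier drawn with `<path>`. Its stroke #000000 means cut at S866, F1292. After flipping Y the toolpath is (356.9353,62.8809) → (344.9252,60.3682) → (331.0204,59.8126) → (319.0616,59.2273) → (312.8895,56.6255) → (316.3448,50.0204).

Shape 5 is a open polyline drawn with `<path>`. Its stroke #000000 means cut at S866, F1292. After flipping Y the toolpath is (101.7557,89.8766) → (323.9099,10.5765) → (325.7908,5.0212).

(Gcodetools for Inkscape — laser output)
G21
G90
G0 X357.9606 Y81.3343
M4 S866
G01 X67.3608 Y10.9901 F1292
G01 X155.5585 Y82.3640
G0 X325.0711 Y23.5767
M4 S866
G01 X322.4766 Y31.5617 F1292
G01 X315.6842 Y36.4967
G01 X307.2882 Y36.4967
G01 X300.4958 Y31.5617
G01 X297.9013 Y23.5767
G01 X300.4958 Y15.5917
G01 X307.2882 Y10.6567
G01 X315.6842 Y10.6567
G01 X322.4766 Y15.5917
G01 X325.0711 Y23.5767
G0 X168.1506 Y60.6436
M4 S866
G01 X189.8196 Y50.2776 F1292
G01 X207.8488 Y44.1829
G01 X222.2383 Y42.3595
G01 X232.9880 Y44.8072
G01 X240.0980 Y51.5263
G0 X356.9353 Y62.8809
M4 S866
G01 X344.9252 Y60.3682 F1292
G01 X331.0204 Y59.8126
G01 X319.0616 Y59.2273
G01 X312.8895 Y56.6255
G01 X316.3448 Y50.0204
G0 X101.7557 Y89.8766
M4 S866
G01 X323.9099 Y10.5765 F1292
G01 X325.7908 Y5.0212
M5
G0 X0.0000 Y0.0000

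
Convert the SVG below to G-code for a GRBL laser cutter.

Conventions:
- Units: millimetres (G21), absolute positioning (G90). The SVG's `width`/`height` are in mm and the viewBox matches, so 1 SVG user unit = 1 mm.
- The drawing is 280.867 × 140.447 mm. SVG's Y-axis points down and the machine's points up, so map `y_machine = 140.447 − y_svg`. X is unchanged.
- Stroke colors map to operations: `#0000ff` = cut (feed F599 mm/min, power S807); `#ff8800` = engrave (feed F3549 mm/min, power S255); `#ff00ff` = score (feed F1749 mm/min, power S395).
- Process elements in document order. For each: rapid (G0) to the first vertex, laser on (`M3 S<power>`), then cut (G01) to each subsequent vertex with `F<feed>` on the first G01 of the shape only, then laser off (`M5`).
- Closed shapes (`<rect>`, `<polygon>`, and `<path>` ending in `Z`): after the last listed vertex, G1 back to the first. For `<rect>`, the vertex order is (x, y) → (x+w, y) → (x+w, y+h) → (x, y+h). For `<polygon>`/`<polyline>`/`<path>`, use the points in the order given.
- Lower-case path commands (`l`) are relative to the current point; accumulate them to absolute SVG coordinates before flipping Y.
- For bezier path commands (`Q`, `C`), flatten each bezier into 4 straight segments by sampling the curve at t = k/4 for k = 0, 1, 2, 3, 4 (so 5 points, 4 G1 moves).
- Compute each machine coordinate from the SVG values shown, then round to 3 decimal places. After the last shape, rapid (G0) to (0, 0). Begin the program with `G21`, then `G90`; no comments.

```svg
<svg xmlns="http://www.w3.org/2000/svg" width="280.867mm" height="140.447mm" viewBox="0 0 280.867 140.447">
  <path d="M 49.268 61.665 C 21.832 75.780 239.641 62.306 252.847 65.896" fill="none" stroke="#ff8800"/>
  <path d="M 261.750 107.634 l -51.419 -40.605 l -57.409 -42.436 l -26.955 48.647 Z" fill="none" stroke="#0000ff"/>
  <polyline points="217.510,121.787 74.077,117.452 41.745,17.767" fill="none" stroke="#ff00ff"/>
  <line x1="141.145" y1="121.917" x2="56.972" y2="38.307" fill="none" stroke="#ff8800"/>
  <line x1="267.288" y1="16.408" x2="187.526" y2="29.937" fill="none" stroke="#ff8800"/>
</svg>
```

G21
G90
G0 X49.268 Y78.782
M3 S255
G01 X67.646 Y72.671 F3549
G01 X135.817 Y72.720
G01 X211.608 Y74.742
G01 X252.847 Y74.551
M5
G0 X261.750 Y32.813
M3 S807
G01 X210.331 Y73.418 F599
G01 X152.922 Y115.854
G01 X125.967 Y67.207
G01 X261.750 Y32.813
M5
G0 X217.510 Y18.660
M3 S395
G01 X74.077 Y22.995 F1749
G01 X41.745 Y122.680
M5
G0 X141.145 Y18.530
M3 S255
G01 X56.972 Y102.140 F3549
M5
G0 X267.288 Y124.039
M3 S255
G01 X187.526 Y110.510 F3549
M5
G0 X0.000 Y0.000

viewBox `0 0 280.867 140.447` with mm width/height → 1 unit = 1 mm. Flip: y_m = 140.447 − y_svg.

**Shape 1** — `<path>` cubic bezier, stroke `#ff8800` → engrave (S255, F3549). Control points (SVG): P0=(49.268,61.665), P1=(21.832,75.780), P2=(239.641,62.306), P3=(252.847,65.896); sampled at t=k/4. Machine vertices: (49.268,78.782) → (67.646,72.671) → (135.817,72.720) → (211.608,74.742) → (252.847,74.551). Open path.

**Shape 2** — `<path>` closed polygon, stroke `#0000ff` → cut (S807, F599). Machine vertices: (261.750,32.813) → (210.331,73.418) → (152.922,115.854) → (125.967,67.207) → (261.750,32.813). Closed: final G1 returns to the first vertex.

**Shape 3** — `<polyline>` open polyline, stroke `#ff00ff` → score (S395, F1749). Machine vertices: (217.510,18.660) → (74.077,22.995) → (41.745,122.680). Open path.

**Shape 4** — `<line>` line segment, stroke `#ff8800` → engrave (S255, F3549). Machine vertices: (141.145,18.530) → (56.972,102.140). Open path.

**Shape 5** — `<line>` line segment, stroke `#ff8800` → engrave (S255, F3549). Machine vertices: (267.288,124.039) → (187.526,110.510). Open path.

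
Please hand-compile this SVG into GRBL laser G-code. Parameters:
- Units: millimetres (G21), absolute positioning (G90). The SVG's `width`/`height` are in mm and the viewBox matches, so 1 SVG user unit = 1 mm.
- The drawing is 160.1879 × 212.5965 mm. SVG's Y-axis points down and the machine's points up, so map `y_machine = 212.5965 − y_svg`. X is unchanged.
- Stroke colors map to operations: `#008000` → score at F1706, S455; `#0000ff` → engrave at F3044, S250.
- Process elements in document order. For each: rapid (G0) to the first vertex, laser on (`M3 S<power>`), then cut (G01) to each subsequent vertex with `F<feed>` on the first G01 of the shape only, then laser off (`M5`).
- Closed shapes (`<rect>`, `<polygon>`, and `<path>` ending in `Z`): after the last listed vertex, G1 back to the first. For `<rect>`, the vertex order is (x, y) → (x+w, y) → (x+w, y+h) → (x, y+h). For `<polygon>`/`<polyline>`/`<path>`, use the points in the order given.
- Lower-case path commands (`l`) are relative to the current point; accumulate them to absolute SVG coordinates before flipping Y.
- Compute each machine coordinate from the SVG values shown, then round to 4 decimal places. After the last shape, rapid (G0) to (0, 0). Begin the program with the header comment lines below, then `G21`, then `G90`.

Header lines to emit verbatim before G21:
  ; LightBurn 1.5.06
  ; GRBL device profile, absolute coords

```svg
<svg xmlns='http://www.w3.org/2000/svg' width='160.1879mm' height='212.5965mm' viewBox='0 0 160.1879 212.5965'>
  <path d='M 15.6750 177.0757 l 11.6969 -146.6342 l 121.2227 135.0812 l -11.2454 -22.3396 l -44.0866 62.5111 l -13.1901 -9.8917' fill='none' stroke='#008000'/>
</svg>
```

; LightBurn 1.5.06
; GRBL device profile, absolute coords
G21
G90
G0 X15.6750 Y35.5208
M3 S455
G01 X27.3719 Y182.1550 F1706
G01 X148.5946 Y47.0738
G01 X137.3492 Y69.4134
G01 X93.2626 Y6.9023
G01 X80.0725 Y16.7940
M5
G0 X0.0000 Y0.0000

Since the viewBox matches the mm dimensions, user units are millimetres directly. The only transform is the Y-flip y_m = 212.5965 − y_svg.

Shape 1 is a open polyline drawn with `<path>`. Its stroke #008000 means score at S455, F1706. After flipping Y the toolpath is (15.6750,35.5208) → (27.3719,182.1550) → (148.5946,47.0738) → (137.3492,69.4134) → (93.2626,6.9023) → (80.0725,16.7940).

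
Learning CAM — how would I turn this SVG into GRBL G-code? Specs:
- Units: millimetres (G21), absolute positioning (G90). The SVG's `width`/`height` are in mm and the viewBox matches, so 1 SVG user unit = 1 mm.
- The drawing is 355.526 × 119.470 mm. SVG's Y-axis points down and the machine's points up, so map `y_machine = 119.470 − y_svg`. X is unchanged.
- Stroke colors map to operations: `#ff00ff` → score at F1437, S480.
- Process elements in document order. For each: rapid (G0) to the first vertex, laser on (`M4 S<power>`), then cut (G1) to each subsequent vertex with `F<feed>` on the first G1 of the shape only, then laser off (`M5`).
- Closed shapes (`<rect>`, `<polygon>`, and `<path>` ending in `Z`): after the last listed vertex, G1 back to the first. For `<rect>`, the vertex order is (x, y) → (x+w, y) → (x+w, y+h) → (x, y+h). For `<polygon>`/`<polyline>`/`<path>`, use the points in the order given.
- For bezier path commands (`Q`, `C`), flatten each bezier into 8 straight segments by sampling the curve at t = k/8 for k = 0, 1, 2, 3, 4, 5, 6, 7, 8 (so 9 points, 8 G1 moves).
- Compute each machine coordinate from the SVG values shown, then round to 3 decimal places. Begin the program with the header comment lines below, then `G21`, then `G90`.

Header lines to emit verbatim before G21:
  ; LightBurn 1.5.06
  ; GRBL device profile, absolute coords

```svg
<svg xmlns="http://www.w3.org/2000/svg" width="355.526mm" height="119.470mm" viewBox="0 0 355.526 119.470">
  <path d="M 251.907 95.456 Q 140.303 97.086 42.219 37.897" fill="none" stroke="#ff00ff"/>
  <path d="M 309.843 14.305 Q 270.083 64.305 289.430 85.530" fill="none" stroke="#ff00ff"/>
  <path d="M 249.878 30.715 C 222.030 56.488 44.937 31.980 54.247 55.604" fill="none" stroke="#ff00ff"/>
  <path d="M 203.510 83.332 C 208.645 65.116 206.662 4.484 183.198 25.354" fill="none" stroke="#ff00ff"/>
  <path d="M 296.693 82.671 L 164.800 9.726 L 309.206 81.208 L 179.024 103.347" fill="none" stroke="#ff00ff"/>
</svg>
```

Since the viewBox matches the mm dimensions, user units are millimetres directly. The only transform is the Y-flip y_m = 119.470 − y_svg.

Shape 1 is a quadratic bezier drawn with `<path>`. Its stroke #ff00ff means score at S480, F1437. After flipping Y the toolpath is (251.907,24.014) → (224.217,24.557) → (196.950,27.000) → (170.105,31.344) → (143.683,37.589) → (117.683,45.734) → (92.106,55.780) → (66.951,67.726) → (42.219,81.573).

Shape 2 is a quadratic bezier drawn with `<path>`. Its stroke #ff00ff means score at S480, F1437. After flipping Y the toolpath is (309.843,105.165) → (300.827,93.115) → (293.657,81.963) → (288.335,71.711) → (284.860,62.359) → (283.232,53.905) → (283.451,46.351) → (285.517,39.696) → (289.430,33.940).

Shape 3 is a cubic bezier drawn with `<path>`. Its stroke #ff00ff means score at S480, F1437. After flipping Y the toolpath is (249.878,88.755) → (233.095,81.255) → (206.253,77.315) → (173.286,75.783) → (138.128,75.505) → (104.712,75.327) → (76.971,74.097) → (58.838,70.661) → (54.247,63.866).

Shape 4 is a cubic bezier drawn with `<path>`. Its stroke #ff00ff means score at S480, F1437. After flipping Y the toolpath is (203.510,36.138) → (205.074,44.715) → (205.802,55.817) → (205.527,67.991) → (204.079,79.784) → (201.290,89.746) → (196.993,96.423) → (191.018,98.364) → (183.198,94.116).

Shape 5 is a open polyline drawn with `<path>`. Its stroke #ff00ff means score at S480, F1437. After flipping Y the toolpath is (296.693,36.799) → (164.800,109.744) → (309.206,38.262) → (179.024,16.123).

; LightBurn 1.5.06
; GRBL device profile, absolute coords
G21
G90
G0 X251.907 Y24.014
M4 S480
G1 X224.217 Y24.557 F1437
G1 X196.950 Y27.000
G1 X170.105 Y31.344
G1 X143.683 Y37.589
G1 X117.683 Y45.734
G1 X92.106 Y55.780
G1 X66.951 Y67.726
G1 X42.219 Y81.573
M5
G0 X309.843 Y105.165
M4 S480
G1 X300.827 Y93.115 F1437
G1 X293.657 Y81.963
G1 X288.335 Y71.711
G1 X284.860 Y62.359
G1 X283.232 Y53.905
G1 X283.451 Y46.351
G1 X285.517 Y39.696
G1 X289.430 Y33.940
M5
G0 X249.878 Y88.755
M4 S480
G1 X233.095 Y81.255 F1437
G1 X206.253 Y77.315
G1 X173.286 Y75.783
G1 X138.128 Y75.505
G1 X104.712 Y75.327
G1 X76.971 Y74.097
G1 X58.838 Y70.661
G1 X54.247 Y63.866
M5
G0 X203.510 Y36.138
M4 S480
G1 X205.074 Y44.715 F1437
G1 X205.802 Y55.817
G1 X205.527 Y67.991
G1 X204.079 Y79.784
G1 X201.290 Y89.746
G1 X196.993 Y96.423
G1 X191.018 Y98.364
G1 X183.198 Y94.116
M5
G0 X296.693 Y36.799
M4 S480
G1 X164.800 Y109.744 F1437
G1 X309.206 Y38.262
G1 X179.024 Y16.123
M5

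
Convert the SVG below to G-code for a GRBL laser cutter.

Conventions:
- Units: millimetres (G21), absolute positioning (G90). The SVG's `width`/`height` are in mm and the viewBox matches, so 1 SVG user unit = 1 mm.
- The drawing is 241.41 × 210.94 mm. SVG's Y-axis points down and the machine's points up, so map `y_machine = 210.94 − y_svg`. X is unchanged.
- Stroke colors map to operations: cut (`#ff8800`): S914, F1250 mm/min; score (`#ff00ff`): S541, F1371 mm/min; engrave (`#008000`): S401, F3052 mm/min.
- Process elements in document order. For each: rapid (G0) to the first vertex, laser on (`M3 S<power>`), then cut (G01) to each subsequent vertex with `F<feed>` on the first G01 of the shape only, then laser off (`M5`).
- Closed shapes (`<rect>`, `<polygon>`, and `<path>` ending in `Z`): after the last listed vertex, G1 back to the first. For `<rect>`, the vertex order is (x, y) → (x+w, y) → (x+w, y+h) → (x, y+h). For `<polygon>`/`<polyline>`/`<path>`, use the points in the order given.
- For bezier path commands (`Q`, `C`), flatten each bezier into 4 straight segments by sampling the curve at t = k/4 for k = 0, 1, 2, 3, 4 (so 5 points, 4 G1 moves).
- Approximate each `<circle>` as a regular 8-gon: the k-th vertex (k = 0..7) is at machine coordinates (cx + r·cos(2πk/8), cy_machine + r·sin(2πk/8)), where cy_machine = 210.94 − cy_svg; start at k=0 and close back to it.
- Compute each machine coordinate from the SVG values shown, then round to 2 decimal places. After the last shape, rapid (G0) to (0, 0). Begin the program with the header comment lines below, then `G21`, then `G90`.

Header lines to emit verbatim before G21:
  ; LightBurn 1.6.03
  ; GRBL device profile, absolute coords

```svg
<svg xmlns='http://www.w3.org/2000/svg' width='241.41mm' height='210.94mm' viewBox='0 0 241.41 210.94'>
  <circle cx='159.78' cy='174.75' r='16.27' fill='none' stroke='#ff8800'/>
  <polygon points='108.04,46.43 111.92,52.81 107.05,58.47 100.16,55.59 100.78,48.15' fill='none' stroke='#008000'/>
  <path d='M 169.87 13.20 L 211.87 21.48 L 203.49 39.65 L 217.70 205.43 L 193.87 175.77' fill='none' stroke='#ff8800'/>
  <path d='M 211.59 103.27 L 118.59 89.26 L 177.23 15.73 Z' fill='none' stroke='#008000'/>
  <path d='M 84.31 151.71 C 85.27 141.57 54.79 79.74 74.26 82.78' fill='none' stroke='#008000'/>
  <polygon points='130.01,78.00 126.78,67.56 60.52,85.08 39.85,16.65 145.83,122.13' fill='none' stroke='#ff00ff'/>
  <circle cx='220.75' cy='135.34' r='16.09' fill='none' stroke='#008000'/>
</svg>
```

; LightBurn 1.6.03
; GRBL device profile, absolute coords
G21
G90
G0 X176.05 Y36.19
M3 S914
G01 X171.28 Y47.69 F1250
G01 X159.78 Y52.46
G01 X148.28 Y47.69
G01 X143.51 Y36.19
G01 X148.28 Y24.69
G01 X159.78 Y19.92
G01 X171.28 Y24.69
G01 X176.05 Y36.19
M5
G0 X108.04 Y164.51
M3 S401
G01 X111.92 Y158.13 F3052
G01 X107.05 Y152.47
G01 X100.16 Y155.35
G01 X100.78 Y162.79
G01 X108.04 Y164.51
M5
G0 X169.87 Y197.74
M3 S914
G01 X211.87 Y189.46 F1250
G01 X203.49 Y171.29
G01 X217.70 Y5.51
G01 X193.87 Y35.17
M5
G0 X211.59 Y107.67
M3 S401
G01 X118.59 Y121.68 F3052
G01 X177.23 Y195.21
G01 X211.59 Y107.67
M5
G0 X84.31 Y59.23
M3 S401
G01 X80.41 Y74.71 F3052
G01 X72.34 Y98.64
G01 X67.75 Y120.10
G01 X74.26 Y128.16
M5
G0 X130.01 Y132.94
M3 S541
G01 X126.78 Y143.38 F1371
G01 X60.52 Y125.86
G01 X39.85 Y194.29
G01 X145.83 Y88.81
G01 X130.01 Y132.94
M5
G0 X236.84 Y75.60
M3 S401
G01 X232.13 Y86.98 F3052
G01 X220.75 Y91.69
G01 X209.37 Y86.98
G01 X204.66 Y75.60
G01 X209.37 Y64.22
G01 X220.75 Y59.51
G01 X232.13 Y64.22
G01 X236.84 Y75.60
M5
G0 X0.00 Y0.00

1 u = 1 mm; y_m = 210.94 − y.

[1] `<circle>` circle, #ff8800→cut S914 F1250: (176.05,36.19) → (171.28,47.69) → (159.78,52.46) → (148.28,47.69) → (143.51,36.19) → (148.28,24.69) → (159.78,19.92) → (171.28,24.69) → (176.05,36.19) (closed)

[2] `<polygon>` regular polygon, #008000→engrave S401 F3052: (108.04,164.51) → (111.92,158.13) → (107.05,152.47) → (100.16,155.35) → (100.78,162.79) → (108.04,164.51) (closed)

[3] `<path>` open polyline, #ff8800→cut S914 F1250: (169.87,197.74) → (211.87,189.46) → (203.49,171.29) → (217.70,5.51) → (193.87,35.17)

[4] `<path>` regular polygon, #008000→engrave S401 F3052: (211.59,107.67) → (118.59,121.68) → (177.23,195.21) → (211.59,107.67) (closed)

[5] `<path>` cubic bezier, #008000→engrave S401 F3052: (84.31,59.23) → (80.41,74.71) → (72.34,98.64) → (67.75,120.10) → (74.26,128.16)

[6] `<polygon>` closed polygon, #ff00ff→score S541 F1371: (130.01,132.94) → (126.78,143.38) → (60.52,125.86) → (39.85,194.29) → (145.83,88.81) → (130.01,132.94) (closed)

[7] `<circle>` circle, #008000→engrave S401 F3052: (236.84,75.60) → (232.13,86.98) → (220.75,91.69) → (209.37,86.98) → (204.66,75.60) → (209.37,64.22) → (220.75,59.51) → (232.13,64.22) → (236.84,75.60) (closed)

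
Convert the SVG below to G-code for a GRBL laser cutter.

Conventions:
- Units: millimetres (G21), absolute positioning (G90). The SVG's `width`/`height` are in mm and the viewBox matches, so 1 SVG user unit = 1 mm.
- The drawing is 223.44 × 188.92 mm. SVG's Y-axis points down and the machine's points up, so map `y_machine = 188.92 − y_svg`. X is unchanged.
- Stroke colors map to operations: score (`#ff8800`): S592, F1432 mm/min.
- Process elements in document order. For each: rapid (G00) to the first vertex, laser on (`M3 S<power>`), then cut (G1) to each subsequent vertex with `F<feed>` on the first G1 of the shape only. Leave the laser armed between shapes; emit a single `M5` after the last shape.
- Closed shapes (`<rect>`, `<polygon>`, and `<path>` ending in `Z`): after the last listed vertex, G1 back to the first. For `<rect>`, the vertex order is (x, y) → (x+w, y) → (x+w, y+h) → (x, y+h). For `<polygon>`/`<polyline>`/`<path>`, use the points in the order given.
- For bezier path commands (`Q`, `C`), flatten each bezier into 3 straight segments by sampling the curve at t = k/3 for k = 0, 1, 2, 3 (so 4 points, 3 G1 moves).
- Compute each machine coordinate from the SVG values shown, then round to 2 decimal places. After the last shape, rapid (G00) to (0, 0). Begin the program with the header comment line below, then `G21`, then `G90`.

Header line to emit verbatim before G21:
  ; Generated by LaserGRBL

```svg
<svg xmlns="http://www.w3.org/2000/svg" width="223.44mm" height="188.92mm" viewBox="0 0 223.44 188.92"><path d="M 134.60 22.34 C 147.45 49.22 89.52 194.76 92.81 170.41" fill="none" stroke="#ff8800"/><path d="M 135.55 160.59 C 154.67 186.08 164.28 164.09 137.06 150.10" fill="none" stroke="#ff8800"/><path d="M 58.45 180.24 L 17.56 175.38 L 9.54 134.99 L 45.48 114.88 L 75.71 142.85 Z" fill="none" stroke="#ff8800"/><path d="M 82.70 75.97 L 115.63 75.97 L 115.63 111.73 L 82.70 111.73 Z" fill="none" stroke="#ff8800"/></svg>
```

; Generated by LaserGRBL
G21
G90
G00 X134.60 Y166.58
M3 S592
G1 X128.75 Y110.83 F1432
G1 X105.04 Y40.10
G1 X92.81 Y18.51
G00 X135.55 Y28.33
M3 S592
G1 X150.49 Y16.61 F1432
G1 X153.02 Y24.22
G1 X137.06 Y38.82
G00 X58.45 Y8.68
M3 S592
G1 X17.56 Y13.54 F1432
G1 X9.54 Y53.93
G1 X45.48 Y74.04
G1 X75.71 Y46.07
G1 X58.45 Y8.68
G00 X82.70 Y112.95
M3 S592
G1 X115.63 Y112.95 F1432
G1 X115.63 Y77.19
G1 X82.70 Y77.19
G1 X82.70 Y112.95
M5
G00 X0.00 Y0.00

viewBox `0 0 223.44 188.92` with mm width/height → 1 unit = 1 mm. Flip: y_m = 188.92 − y_svg.

**Shape 1** — `<path>` cubic bezier, stroke `#ff8800` → score (S592, F1432). Control points (SVG): P0=(134.60,22.34), P1=(147.45,49.22), P2=(89.52,194.76), P3=(92.81,170.41); sampled at t=k/3. Machine vertices: (134.60,166.58) → (128.75,110.83) → (105.04,40.10) → (92.81,18.51). Open path.

**Shape 2** — `<path>` cubic bezier, stroke `#ff8800` → score (S592, F1432). Control points (SVG): P0=(135.55,160.59), P1=(154.67,186.08), P2=(164.28,164.09), P3=(137.06,150.10); sampled at t=k/3. Machine vertices: (135.55,28.33) → (150.49,16.61) → (153.02,24.22) → (137.06,38.82). Open path.

**Shape 3** — `<path>` regular polygon, stroke `#ff8800` → score (S592, F1432). Machine vertices: (58.45,8.68) → (17.56,13.54) → (9.54,53.93) → (45.48,74.04) → (75.71,46.07) → (58.45,8.68). Closed: final G1 returns to the first vertex.

**Shape 4** — `<path>` rectangle, stroke `#ff8800` → score (S592, F1432). Machine vertices: (82.70,112.95) → (115.63,112.95) → (115.63,77.19) → (82.70,77.19) → (82.70,112.95). Closed: final G1 returns to the first vertex.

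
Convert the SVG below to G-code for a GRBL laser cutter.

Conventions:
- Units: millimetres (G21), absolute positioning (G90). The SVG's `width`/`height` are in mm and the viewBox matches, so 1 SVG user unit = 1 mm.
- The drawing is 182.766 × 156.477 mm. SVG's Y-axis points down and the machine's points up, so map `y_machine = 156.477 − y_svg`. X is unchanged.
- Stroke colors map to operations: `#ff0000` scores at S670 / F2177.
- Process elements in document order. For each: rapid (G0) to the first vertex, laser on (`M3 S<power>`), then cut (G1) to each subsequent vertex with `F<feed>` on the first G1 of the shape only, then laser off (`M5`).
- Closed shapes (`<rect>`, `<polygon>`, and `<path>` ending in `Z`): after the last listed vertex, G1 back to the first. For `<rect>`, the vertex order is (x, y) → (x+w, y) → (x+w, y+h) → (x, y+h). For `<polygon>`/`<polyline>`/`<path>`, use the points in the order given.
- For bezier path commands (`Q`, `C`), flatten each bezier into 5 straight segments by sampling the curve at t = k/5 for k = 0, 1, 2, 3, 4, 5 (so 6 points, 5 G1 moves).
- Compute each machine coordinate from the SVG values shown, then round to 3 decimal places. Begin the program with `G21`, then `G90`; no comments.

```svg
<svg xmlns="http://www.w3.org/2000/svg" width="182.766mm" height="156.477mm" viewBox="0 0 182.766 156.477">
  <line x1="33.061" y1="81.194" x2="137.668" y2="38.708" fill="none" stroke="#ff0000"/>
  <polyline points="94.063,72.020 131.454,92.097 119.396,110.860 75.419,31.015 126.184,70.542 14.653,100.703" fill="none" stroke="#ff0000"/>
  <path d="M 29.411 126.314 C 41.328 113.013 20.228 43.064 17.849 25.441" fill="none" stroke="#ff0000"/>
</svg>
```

G21
G90
G0 X33.061 Y75.283
M3 S670
G1 X137.668 Y117.769 F2177
M5
G0 X94.063 Y84.457
M3 S670
G1 X131.454 Y64.380 F2177
G1 X119.396 Y45.617
G1 X75.419 Y125.462
G1 X126.184 Y85.935
G1 X14.653 Y55.774
M5
G0 X29.411 Y30.163
M3 S670
G1 X33.013 Y44.070 F2177
G1 X31.174 Y66.341
G1 X26.379 Y91.746
G1 X21.109 Y115.055
G1 X17.849 Y131.036
M5

Since the viewBox matches the mm dimensions, user units are millimetres directly. The only transform is the Y-flip y_m = 156.477 − y_svg.

Shape 1 is a line segment drawn with `<line>`. Its stroke #ff0000 means score at S670, F2177. After flipping Y the toolpath is (33.061,75.283) → (137.668,117.769).

Shape 2 is a open polyline drawn with `<polyline>`. Its stroke #ff0000 means score at S670, F2177. After flipping Y the toolpath is (94.063,84.457) → (131.454,64.380) → (119.396,45.617) → (75.419,125.462) → (126.184,85.935) → (14.653,55.774).

Shape 3 is a cubic bezier drawn with `<path>`. Its stroke #ff0000 means score at S670, F2177. After flipping Y the toolpath is (29.411,30.163) → (33.013,44.070) → (31.174,66.341) → (26.379,91.746) → (21.109,115.055) → (17.849,131.036).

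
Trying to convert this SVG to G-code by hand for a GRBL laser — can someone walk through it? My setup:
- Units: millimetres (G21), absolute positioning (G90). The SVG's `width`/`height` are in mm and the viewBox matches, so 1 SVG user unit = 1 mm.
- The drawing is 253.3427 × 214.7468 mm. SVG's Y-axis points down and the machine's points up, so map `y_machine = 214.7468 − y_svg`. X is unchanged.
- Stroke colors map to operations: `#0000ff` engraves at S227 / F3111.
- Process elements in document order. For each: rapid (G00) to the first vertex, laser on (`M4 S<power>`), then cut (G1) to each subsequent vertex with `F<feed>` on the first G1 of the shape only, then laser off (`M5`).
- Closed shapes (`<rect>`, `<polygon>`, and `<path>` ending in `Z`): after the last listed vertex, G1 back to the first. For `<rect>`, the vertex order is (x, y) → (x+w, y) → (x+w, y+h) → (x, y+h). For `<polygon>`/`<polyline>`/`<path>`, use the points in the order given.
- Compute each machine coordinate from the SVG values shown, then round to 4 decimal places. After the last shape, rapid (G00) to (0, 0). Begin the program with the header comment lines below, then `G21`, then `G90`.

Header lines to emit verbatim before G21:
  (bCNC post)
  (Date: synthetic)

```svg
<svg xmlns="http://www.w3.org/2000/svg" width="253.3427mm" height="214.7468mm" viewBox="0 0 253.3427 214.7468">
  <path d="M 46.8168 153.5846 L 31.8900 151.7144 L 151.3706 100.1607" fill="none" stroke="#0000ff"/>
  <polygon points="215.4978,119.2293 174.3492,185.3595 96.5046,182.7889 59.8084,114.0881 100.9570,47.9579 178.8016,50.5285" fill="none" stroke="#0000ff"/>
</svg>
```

viewBox `0 0 253.3427 214.7468` with mm width/height → 1 unit = 1 mm. Flip: y_m = 214.7468 − y_svg.

**Shape 1** — `<path>` open polyline, stroke `#0000ff` → engrave (S227, F3111). Machine vertices: (46.8168,61.1622) → (31.8900,63.0324) → (151.3706,114.5861). Open path.

**Shape 2** — `<polygon>` regular polygon, stroke `#0000ff` → engrave (S227, F3111). Machine vertices: (215.4978,95.5175) → (174.3492,29.3873) → (96.5046,31.9579) → (59.8084,100.6587) → (100.9570,166.7889) → (178.8016,164.2183) → (215.4978,95.5175). Closed: final G1 returns to the first vertex.

(bCNC post)
(Date: synthetic)
G21
G90
G00 X46.8168 Y61.1622
M4 S227
G1 X31.8900 Y63.0324 F3111
G1 X151.3706 Y114.5861
M5
G00 X215.4978 Y95.5175
M4 S227
G1 X174.3492 Y29.3873 F3111
G1 X96.5046 Y31.9579
G1 X59.8084 Y100.6587
G1 X100.9570 Y166.7889
G1 X178.8016 Y164.2183
G1 X215.4978 Y95.5175
M5
G00 X0.0000 Y0.0000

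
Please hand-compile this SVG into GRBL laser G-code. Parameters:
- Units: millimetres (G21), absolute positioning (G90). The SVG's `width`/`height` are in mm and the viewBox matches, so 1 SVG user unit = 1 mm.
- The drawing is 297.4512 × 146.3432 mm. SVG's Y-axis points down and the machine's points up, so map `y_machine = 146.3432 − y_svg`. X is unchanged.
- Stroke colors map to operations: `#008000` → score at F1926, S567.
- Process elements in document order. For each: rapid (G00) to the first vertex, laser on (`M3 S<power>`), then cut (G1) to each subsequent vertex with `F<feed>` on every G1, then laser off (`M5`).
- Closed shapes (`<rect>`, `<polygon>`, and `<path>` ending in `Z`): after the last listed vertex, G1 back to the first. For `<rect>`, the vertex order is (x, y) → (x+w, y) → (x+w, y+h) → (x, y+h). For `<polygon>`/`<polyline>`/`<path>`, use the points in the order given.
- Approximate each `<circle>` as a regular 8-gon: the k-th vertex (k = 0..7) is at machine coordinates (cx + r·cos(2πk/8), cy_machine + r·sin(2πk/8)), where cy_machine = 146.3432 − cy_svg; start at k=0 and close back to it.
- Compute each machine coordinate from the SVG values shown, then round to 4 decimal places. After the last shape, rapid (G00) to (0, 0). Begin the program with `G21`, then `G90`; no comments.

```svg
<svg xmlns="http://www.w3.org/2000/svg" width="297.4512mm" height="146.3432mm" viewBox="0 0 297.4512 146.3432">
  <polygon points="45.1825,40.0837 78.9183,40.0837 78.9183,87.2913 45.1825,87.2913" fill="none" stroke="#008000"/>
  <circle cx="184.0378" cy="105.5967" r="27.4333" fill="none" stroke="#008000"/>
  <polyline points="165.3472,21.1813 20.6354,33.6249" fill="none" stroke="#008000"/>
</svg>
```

Since the viewBox matches the mm dimensions, user units are millimetres directly. The only transform is the Y-flip y_m = 146.3432 − y_svg.

Shape 1 is a rectangle drawn with `<polygon>`. Its stroke #008000 means score at S567, F1926. After flipping Y the toolpath is (45.1825,106.2595) → (78.9183,106.2595) → (78.9183,59.0519) → (45.1825,59.0519) → (45.1825,106.2595), returning to the start.

Shape 2 is a circle drawn with `<circle>`. Its stroke #008000 means score at S567, F1926. After flipping Y the toolpath is (211.4711,40.7465) → (203.4361,60.1448) → (184.0378,68.1798) → (164.6395,60.1448) → (156.6045,40.7465) → (164.6395,21.3482) → (184.0378,13.3132) → (203.4361,21.3482) → (211.4711,40.7465), returning to the start.

Shape 3 is a line segment drawn with `<polyline>`. Its stroke #008000 means score at S567, F1926. After flipping Y the toolpath is (165.3472,125.1619) → (20.6354,112.7183).

G21
G90
G00 X45.1825 Y106.2595
M3 S567
G1 X78.9183 Y106.2595 F1926
G1 X78.9183 Y59.0519 F1926
G1 X45.1825 Y59.0519 F1926
G1 X45.1825 Y106.2595 F1926
M5
G00 X211.4711 Y40.7465
M3 S567
G1 X203.4361 Y60.1448 F1926
G1 X184.0378 Y68.1798 F1926
G1 X164.6395 Y60.1448 F1926
G1 X156.6045 Y40.7465 F1926
G1 X164.6395 Y21.3482 F1926
G1 X184.0378 Y13.3132 F1926
G1 X203.4361 Y21.3482 F1926
G1 X211.4711 Y40.7465 F1926
M5
G00 X165.3472 Y125.1619
M3 S567
G1 X20.6354 Y112.7183 F1926
M5
G00 X0.0000 Y0.0000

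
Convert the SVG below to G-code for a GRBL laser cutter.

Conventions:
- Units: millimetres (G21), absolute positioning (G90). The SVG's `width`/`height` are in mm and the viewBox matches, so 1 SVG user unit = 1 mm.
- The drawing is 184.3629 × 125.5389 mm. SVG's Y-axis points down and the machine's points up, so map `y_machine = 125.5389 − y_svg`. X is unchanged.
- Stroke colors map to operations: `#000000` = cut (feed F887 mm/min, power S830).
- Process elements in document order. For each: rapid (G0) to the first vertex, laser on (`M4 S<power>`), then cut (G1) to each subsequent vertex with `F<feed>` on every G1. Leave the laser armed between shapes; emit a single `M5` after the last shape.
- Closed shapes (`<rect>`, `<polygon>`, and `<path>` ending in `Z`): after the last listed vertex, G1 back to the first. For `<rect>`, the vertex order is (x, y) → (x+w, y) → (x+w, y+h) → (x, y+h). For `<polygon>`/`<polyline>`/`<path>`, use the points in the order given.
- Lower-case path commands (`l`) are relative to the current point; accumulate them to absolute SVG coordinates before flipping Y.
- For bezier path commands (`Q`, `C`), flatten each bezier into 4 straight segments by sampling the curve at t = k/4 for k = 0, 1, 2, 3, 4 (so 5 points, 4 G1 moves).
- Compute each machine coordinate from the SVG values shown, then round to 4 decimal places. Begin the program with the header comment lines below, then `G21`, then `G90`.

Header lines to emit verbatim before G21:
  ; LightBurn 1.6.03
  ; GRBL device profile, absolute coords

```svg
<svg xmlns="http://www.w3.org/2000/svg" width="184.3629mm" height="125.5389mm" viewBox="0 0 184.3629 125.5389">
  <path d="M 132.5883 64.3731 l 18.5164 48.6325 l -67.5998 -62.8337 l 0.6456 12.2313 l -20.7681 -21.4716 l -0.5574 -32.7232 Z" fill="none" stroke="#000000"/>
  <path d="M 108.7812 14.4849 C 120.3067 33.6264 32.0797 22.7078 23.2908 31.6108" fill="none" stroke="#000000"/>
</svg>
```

Since the viewBox matches the mm dimensions, user units are millimetres directly. The only transform is the Y-flip y_m = 125.5389 − y_svg.

Shape 1 is a closed polygon drawn with `<path>`. Its stroke #000000 means cut at S830, F887. After flipping Y the toolpath is (132.5883,61.1658) → (151.1047,12.5333) → (83.5049,75.3670) → (84.1505,63.1357) → (63.3824,84.6073) → (62.8250,117.3305) → (132.5883,61.1658), returning to the start.

Shape 2 is a cubic bezier drawn with `<path>`. Its stroke #000000 means cut at S830, F887. After flipping Y the toolpath is (108.7812,111.0540) → (101.5216,101.5547) → (73.6539,98.6516) → (41.9773,97.6682) → (23.2908,93.9281).

; LightBurn 1.6.03
; GRBL device profile, absolute coords
G21
G90
G0 X132.5883 Y61.1658
M4 S830
G1 X151.1047 Y12.5333 F887
G1 X83.5049 Y75.3670 F887
G1 X84.1505 Y63.1357 F887
G1 X63.3824 Y84.6073 F887
G1 X62.8250 Y117.3305 F887
G1 X132.5883 Y61.1658 F887
G0 X108.7812 Y111.0540
M4 S830
G1 X101.5216 Y101.5547 F887
G1 X73.6539 Y98.6516 F887
G1 X41.9773 Y97.6682 F887
G1 X23.2908 Y93.9281 F887
M5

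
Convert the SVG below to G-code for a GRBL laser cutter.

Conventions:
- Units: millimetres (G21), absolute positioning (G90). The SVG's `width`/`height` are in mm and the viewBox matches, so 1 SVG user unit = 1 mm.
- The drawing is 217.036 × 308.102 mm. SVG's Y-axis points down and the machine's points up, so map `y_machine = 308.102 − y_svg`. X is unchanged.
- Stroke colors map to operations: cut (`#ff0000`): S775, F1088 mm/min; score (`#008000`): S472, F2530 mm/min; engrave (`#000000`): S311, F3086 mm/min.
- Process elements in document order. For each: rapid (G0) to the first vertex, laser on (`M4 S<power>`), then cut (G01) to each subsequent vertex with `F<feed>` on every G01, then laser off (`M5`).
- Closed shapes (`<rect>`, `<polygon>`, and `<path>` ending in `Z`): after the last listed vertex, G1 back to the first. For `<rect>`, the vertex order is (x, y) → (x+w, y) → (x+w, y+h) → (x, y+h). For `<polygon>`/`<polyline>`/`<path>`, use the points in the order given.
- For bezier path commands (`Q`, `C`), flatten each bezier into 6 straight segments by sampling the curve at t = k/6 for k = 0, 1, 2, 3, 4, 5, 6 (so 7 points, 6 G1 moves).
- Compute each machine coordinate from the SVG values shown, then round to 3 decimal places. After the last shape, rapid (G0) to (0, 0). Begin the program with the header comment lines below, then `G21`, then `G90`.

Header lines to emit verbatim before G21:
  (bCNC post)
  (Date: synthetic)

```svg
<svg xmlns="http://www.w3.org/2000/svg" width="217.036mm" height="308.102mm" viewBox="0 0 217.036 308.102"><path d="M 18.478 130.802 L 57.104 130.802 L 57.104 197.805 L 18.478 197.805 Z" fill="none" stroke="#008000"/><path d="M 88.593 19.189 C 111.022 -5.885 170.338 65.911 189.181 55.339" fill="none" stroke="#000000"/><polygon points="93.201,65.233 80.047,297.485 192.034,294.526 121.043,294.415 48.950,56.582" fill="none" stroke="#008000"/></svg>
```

Since the viewBox matches the mm dimensions, user units are millimetres directly. The only transform is the Y-flip y_m = 308.102 − y_svg.

Shape 1 is a rectangle drawn with `<path>`. Its stroke #008000 means score at S472, F2530. After flipping Y the toolpath is (18.478,177.300) → (57.104,177.300) → (57.104,110.297) → (18.478,110.297) → (18.478,177.300), returning to the start.

Shape 2 is a cubic bezier drawn with `<path>`. Its stroke #000000 means engrave at S311, F3086. After flipping Y the toolpath is (88.593,288.913) → (102.523,294.207) → (120.452,288.335) → (140.232,276.276) → (159.712,263.009) → (176.745,253.511) → (189.181,252.763).

Shape 3 is a closed polygon drawn with `<polygon>`. Its stroke #008000 means score at S472, F2530. After flipping Y the toolpath is (93.201,242.869) → (80.047,10.617) → (192.034,13.576) → (121.043,13.687) → (48.950,251.520) → (93.201,242.869), returning to the start.

(bCNC post)
(Date: synthetic)
G21
G90
G0 X18.478 Y177.300
M4 S472
G01 X57.104 Y177.300 F2530
G01 X57.104 Y110.297 F2530
G01 X18.478 Y110.297 F2530
G01 X18.478 Y177.300 F2530
M5
G0 X88.593 Y288.913
M4 S311
G01 X102.523 Y294.207 F3086
G01 X120.452 Y288.335 F3086
G01 X140.232 Y276.276 F3086
G01 X159.712 Y263.009 F3086
G01 X176.745 Y253.511 F3086
G01 X189.181 Y252.763 F3086
M5
G0 X93.201 Y242.869
M4 S472
G01 X80.047 Y10.617 F2530
G01 X192.034 Y13.576 F2530
G01 X121.043 Y13.687 F2530
G01 X48.950 Y251.520 F2530
G01 X93.201 Y242.869 F2530
M5
G0 X0.000 Y0.000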